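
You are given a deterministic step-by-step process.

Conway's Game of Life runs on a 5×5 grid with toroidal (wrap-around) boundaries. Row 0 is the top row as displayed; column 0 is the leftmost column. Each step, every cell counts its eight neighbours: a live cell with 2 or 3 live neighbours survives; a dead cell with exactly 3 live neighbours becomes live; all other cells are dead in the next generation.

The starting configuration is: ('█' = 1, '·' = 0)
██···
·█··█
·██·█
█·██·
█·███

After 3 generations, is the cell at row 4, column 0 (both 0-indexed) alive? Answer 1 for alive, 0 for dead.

step 0: ██···
·█··█
·██·█
█·██·
█·███
step 1: ·····
···██
····█
·····
·····
step 2: ·····
···██
···██
·····
·····
step 3: ·····
···██
···██
·····
·····

0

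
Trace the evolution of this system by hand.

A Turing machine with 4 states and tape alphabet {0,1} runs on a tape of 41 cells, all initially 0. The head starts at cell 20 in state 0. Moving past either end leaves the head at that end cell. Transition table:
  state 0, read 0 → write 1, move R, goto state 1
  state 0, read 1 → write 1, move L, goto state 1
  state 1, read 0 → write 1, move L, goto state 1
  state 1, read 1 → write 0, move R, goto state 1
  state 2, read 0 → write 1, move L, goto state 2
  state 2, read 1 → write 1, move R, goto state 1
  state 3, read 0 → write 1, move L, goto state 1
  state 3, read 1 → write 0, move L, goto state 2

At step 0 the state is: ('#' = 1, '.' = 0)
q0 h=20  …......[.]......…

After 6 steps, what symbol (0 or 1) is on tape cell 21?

1

gen 0: q0 h=20  …......[.]......…
gen 1: q1 h=21  ….....#[.]......…
gen 2: q1 h=20  …......[#]#.....…
gen 3: q1 h=21  …......[#]......…
gen 4: q1 h=22  …......[.]......…
gen 5: q1 h=21  …......[.]#.....…
gen 6: q1 h=20  …......[.]##....…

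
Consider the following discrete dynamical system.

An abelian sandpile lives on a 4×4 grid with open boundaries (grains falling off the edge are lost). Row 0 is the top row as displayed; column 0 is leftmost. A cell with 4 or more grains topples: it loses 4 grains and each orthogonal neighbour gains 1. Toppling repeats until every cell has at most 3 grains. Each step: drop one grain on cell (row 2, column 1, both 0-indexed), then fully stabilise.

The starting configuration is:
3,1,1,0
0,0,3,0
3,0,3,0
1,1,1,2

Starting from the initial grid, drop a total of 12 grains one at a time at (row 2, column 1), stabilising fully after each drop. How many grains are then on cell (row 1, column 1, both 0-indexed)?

gen 0: 3,1,1,0
0,0,3,0
3,0,3,0
1,1,1,2
gen 1: 3,1,1,0
0,0,3,0
3,1,3,0
1,1,1,2
gen 2: 3,1,1,0
0,0,3,0
3,2,3,0
1,1,1,2
gen 3: 3,1,1,0
0,0,3,0
3,3,3,0
1,1,1,2
gen 4: 3,1,2,0
1,2,0,1
0,2,1,1
2,2,2,2
gen 5: 3,1,2,0
1,2,0,1
0,3,1,1
2,2,2,2
gen 6: 3,1,2,0
1,3,0,1
1,0,2,1
2,3,2,2
gen 7: 3,1,2,0
1,3,0,1
1,1,2,1
2,3,2,2
gen 8: 3,1,2,0
1,3,0,1
1,2,2,1
2,3,2,2
gen 9: 3,1,2,0
1,3,0,1
1,3,2,1
2,3,2,2
gen 10: 3,2,2,0
2,0,1,1
2,2,3,1
3,0,3,2
gen 11: 3,2,2,0
2,0,1,1
2,3,3,1
3,0,3,2
gen 12: 3,2,2,0
2,1,2,1
3,1,1,2
3,2,0,3

1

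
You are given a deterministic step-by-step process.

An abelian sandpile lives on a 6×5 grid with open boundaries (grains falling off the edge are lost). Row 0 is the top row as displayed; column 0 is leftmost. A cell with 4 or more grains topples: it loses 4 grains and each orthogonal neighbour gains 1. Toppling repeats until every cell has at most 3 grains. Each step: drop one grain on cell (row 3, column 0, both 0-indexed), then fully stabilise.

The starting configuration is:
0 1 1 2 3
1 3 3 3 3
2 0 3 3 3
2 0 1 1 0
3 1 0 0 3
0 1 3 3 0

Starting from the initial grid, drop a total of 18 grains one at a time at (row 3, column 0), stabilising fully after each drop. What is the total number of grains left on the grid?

[0] 0 1 1 2 3
1 3 3 3 3
2 0 3 3 3
2 0 1 1 0
3 1 0 0 3
0 1 3 3 0
[1] 0 1 1 2 3
1 3 3 3 3
2 0 3 3 3
3 0 1 1 0
3 1 0 0 3
0 1 3 3 0
[2] 0 1 1 2 3
1 3 3 3 3
3 0 3 3 3
1 1 1 1 0
0 2 0 0 3
1 1 3 3 0
[3] 0 1 1 2 3
1 3 3 3 3
3 0 3 3 3
2 1 1 1 0
0 2 0 0 3
1 1 3 3 0
[4] 0 1 1 2 3
1 3 3 3 3
3 0 3 3 3
3 1 1 1 0
0 2 0 0 3
1 1 3 3 0
[5] 0 1 1 2 3
2 3 3 3 3
0 1 3 3 3
1 2 1 1 0
1 2 0 0 3
1 1 3 3 0
[6] 0 1 1 2 3
2 3 3 3 3
0 1 3 3 3
2 2 1 1 0
1 2 0 0 3
1 1 3 3 0
[7] 0 1 1 2 3
2 3 3 3 3
0 1 3 3 3
3 2 1 1 0
1 2 0 0 3
1 1 3 3 0
[8] 0 1 1 2 3
2 3 3 3 3
1 1 3 3 3
0 3 1 1 0
2 2 0 0 3
1 1 3 3 0
[9] 0 1 1 2 3
2 3 3 3 3
1 1 3 3 3
1 3 1 1 0
2 2 0 0 3
1 1 3 3 0
[10] 0 1 1 2 3
2 3 3 3 3
1 1 3 3 3
2 3 1 1 0
2 2 0 0 3
1 1 3 3 0
[11] 0 1 1 2 3
2 3 3 3 3
1 1 3 3 3
3 3 1 1 0
2 2 0 0 3
1 1 3 3 0
[12] 0 1 1 2 3
2 3 3 3 3
2 2 3 3 3
1 0 2 1 0
3 3 0 0 3
1 1 3 3 0
[13] 0 1 1 2 3
2 3 3 3 3
2 2 3 3 3
2 0 2 1 0
3 3 0 0 3
1 1 3 3 0
[14] 0 1 1 2 3
2 3 3 3 3
2 2 3 3 3
3 0 2 1 0
3 3 0 0 3
1 1 3 3 0
[15] 0 1 1 2 3
2 3 3 3 3
3 2 3 3 3
1 2 2 1 0
1 0 1 0 3
2 2 3 3 0
[16] 0 1 1 2 3
2 3 3 3 3
3 2 3 3 3
2 2 2 1 0
1 0 1 0 3
2 2 3 3 0
[17] 0 1 1 2 3
2 3 3 3 3
3 2 3 3 3
3 2 2 1 0
1 0 1 0 3
2 2 3 3 0
[18] 0 1 1 2 3
3 3 3 3 3
0 3 3 3 3
1 3 2 1 0
2 0 1 0 3
2 2 3 3 0

57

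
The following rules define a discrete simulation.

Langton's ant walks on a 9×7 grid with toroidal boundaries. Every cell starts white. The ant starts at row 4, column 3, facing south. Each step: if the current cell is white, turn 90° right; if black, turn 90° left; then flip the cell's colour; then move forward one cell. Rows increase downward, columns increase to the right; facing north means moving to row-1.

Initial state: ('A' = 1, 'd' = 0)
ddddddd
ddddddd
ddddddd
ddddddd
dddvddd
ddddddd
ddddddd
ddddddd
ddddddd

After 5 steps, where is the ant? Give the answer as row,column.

4,4

gen 0: ddddddd
ddddddd
ddddddd
ddddddd
dddvddd
ddddddd
ddddddd
ddddddd
ddddddd
gen 1: ddddddd
ddddddd
ddddddd
ddddddd
dd<Addd
ddddddd
ddddddd
ddddddd
ddddddd
gen 2: ddddddd
ddddddd
ddddddd
dd^dddd
ddAAddd
ddddddd
ddddddd
ddddddd
ddddddd
gen 3: ddddddd
ddddddd
ddddddd
ddA>ddd
ddAAddd
ddddddd
ddddddd
ddddddd
ddddddd
gen 4: ddddddd
ddddddd
ddddddd
ddAAddd
ddAvddd
ddddddd
ddddddd
ddddddd
ddddddd
gen 5: ddddddd
ddddddd
ddddddd
ddAAddd
ddAd>dd
ddddddd
ddddddd
ddddddd
ddddddd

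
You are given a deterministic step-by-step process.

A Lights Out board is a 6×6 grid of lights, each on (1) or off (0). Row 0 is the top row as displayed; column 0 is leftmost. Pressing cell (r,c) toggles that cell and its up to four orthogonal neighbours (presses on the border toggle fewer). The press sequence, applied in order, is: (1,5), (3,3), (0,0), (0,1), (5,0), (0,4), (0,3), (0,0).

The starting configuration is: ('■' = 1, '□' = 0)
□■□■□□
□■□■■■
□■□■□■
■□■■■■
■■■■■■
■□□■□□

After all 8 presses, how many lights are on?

12

step 0: □■□■□□
□■□■■■
□■□■□■
■□■■■■
■■■■■■
■□□■□□
step 1: □■□■□■
□■□■□□
□■□■□□
■□■■■■
■■■■■■
■□□■□□
step 2: □■□■□■
□■□■□□
□■□□□□
■□□□□■
■■■□■■
■□□■□□
step 3: ■□□■□■
■■□■□□
□■□□□□
■□□□□■
■■■□■■
■□□■□□
step 4: □■■■□■
■□□■□□
□■□□□□
■□□□□■
■■■□■■
■□□■□□
step 5: □■■■□■
■□□■□□
□■□□□□
■□□□□■
□■■□■■
□■□■□□
step 6: □■■□■□
■□□■■□
□■□□□□
■□□□□■
□■■□■■
□■□■□□
step 7: □■□■□□
■□□□■□
□■□□□□
■□□□□■
□■■□■■
□■□■□□
step 8: ■□□■□□
□□□□■□
□■□□□□
■□□□□■
□■■□■■
□■□■□□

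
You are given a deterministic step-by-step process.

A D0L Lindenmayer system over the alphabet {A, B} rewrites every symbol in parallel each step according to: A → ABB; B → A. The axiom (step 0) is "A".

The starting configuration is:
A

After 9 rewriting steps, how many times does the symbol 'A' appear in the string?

341

gen 0: A
gen 1: ABB
gen 2: ABBAA
gen 3: ABBAAABBABB
gen 4: ABBAAABBABBABBAAABBAA
gen 5: ABBAAABBABBABBAAABBAAABBAAABBABBABBAAABBABB
gen 6: ABBAAABBABBABBAAABBAAABBAAABBABBABBAAABBABBABBAAABBABBABBAAABBAAABBAAABBABBABBAAABBAA
gen 7: ABBAAABBABBABBAAABBAAABBAAABBABBABBAAABBABBABBAAABBABBABBA…BABBABBAAABBABBABBAAABBABBABBAAABBAAABBAAABBABBABBAAABBABB  (len 171)
gen 8: ABBAAABBABBABBAAABBAAABBAAABBABBABBAAABBABBABBAAABBABBABBA…BBABBABBAAABBABBABBAAABBABBABBAAABBAAABBAAABBABBABBAAABBAA  (len 341)
gen 9: ABBAAABBABBABBAAABBAAABBAAABBABBABBAAABBABBABBAAABBABBABBA…BABBABBAAABBABBABBAAABBABBABBAAABBAAABBAAABBABBABBAAABBABB  (len 683)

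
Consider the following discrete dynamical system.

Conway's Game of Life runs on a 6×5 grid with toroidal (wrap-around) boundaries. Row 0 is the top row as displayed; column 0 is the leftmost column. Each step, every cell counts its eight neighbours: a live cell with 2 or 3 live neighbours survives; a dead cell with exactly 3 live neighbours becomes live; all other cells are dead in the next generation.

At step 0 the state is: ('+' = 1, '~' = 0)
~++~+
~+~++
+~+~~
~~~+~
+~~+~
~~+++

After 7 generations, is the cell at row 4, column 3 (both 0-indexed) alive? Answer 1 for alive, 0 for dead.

0

step 0: ~++~+
~+~++
+~+~~
~~~+~
+~~+~
~~+++
step 1: ~+~~~
~~~~+
+++~~
~+++~
~~~~~
~~~~~
step 2: ~~~~~
~~+~~
+~~~+
+~~+~
~~+~~
~~~~~
step 3: ~~~~~
~~~~~
++~++
++~+~
~~~~~
~~~~~
step 4: ~~~~~
+~~~+
~+~+~
~+~+~
~~~~~
~~~~~
step 5: ~~~~~
+~~~+
~+~+~
~~~~~
~~~~~
~~~~~
step 6: ~~~~~
+~~~+
+~~~+
~~~~~
~~~~~
~~~~~
step 7: ~~~~~
+~~~+
+~~~+
~~~~~
~~~~~
~~~~~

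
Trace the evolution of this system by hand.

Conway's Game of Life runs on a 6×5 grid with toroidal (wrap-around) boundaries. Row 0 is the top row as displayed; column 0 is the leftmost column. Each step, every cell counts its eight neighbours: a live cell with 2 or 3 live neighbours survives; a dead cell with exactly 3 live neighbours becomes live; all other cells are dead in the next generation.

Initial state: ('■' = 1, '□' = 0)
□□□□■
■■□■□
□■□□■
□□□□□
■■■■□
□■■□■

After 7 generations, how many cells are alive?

15

0) □□□□■
■■□■□
□■□□■
□□□□□
■■■■□
□■■□■
1) □□□□■
□■■■□
□■■□■
□□□■■
■□□■■
□□□□■
2) ■□■□■
□■□□■
□■□□■
□■□□□
■□□□□
□□□□□
3) ■■□■■
□■■□■
□■■□□
□■□□□
□□□□□
■■□□■
4) □□□□□
□□□□■
□□□■□
□■■□□
□■□□□
□■■■□
5) □□■■□
□□□□□
□□■■□
□■■□□
■□□■□
□■■□□
6) □■■■□
□□□□□
□■■■□
□■□□■
■□□■□
□■□□■
7) ■■■■□
□□□□□
■■■■□
□■□□■
□■■■□
□■□□■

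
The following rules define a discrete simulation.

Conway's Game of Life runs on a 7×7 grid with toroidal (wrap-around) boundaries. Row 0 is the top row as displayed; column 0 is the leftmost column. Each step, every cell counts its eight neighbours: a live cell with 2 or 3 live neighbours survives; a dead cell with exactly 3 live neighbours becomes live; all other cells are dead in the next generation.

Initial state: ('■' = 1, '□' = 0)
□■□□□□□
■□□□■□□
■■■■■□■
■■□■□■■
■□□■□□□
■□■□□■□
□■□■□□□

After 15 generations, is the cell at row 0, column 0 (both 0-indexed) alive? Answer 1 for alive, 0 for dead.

0) □■□□□□□
■□□□■□□
■■■■■□■
■■□■□■■
■□□■□□□
■□■□□■□
□■□■□□□
1) ■■■□□□□
□□□□■■■
□□□□□□□
□□□□□■□
□□□■□■□
■□■■■□■
■■□□□□□
2) □□■□□■□
■■□□□■■
□□□□■□■
□□□□■□□
□□■■□■□
■□■■■■■
□□□□□□□
3) ■■□□□■□
■■□□■□□
□□□□■□■
□□□□■□□
□■■□□□□
□■■□□■■
□■■□□□□
4) □□□□□□■
□■□□■□□
■□□■■□□
□□□■□■□
■■■■□■□
□□□■□□□
□□□□□■□
5) □□□□□■□
■□□■■■□
□□■■□■□
■□□□□■□
□■□■□□■
□■□■□□■
□□□□□□□
6) □□□□□■■
□□■■□■□
□■■■□■□
■■□■□■□
□■□□■■■
□□□□□□□
□□□□□□□
7) □□□□■■■
□■□■□■□
■□□□□■□
□□□■□□□
□■■□■■■
□□□□□■□
□□□□□□□
8) □□□□■■■
■□□□□□□
□□■□□□■
■■■■□□□
□□■■■■■
□□□□■■■
□□□□■□■
9) ■□□□■□■
■□□□□□□
□□■■□□■
■□□□□□□
□□□□□□□
■□□□□□□
■□□■□□□
10) ■■□□□□■
■■□■□■□
■■□□□□■
□□□□□□□
□□□□□□□
□□□□□□□
■■□□□□□
11) □□□□□□□
□□□□□■□
□■■□□□■
■□□□□□□
□□□□□□□
□□□□□□□
□■□□□□■
12) □□□□□□□
□□□□□□□
■■□□□□■
■■□□□□□
□□□□□□□
□□□□□□□
□□□□□□□
13) □□□□□□□
■□□□□□□
□■□□□□■
□■□□□□■
□□□□□□□
□□□□□□□
□□□□□□□
14) □□□□□□□
■□□□□□□
□■□□□□■
□□□□□□□
□□□□□□□
□□□□□□□
□□□□□□□
15) □□□□□□□
■□□□□□□
■□□□□□□
□□□□□□□
□□□□□□□
□□□□□□□
□□□□□□□

0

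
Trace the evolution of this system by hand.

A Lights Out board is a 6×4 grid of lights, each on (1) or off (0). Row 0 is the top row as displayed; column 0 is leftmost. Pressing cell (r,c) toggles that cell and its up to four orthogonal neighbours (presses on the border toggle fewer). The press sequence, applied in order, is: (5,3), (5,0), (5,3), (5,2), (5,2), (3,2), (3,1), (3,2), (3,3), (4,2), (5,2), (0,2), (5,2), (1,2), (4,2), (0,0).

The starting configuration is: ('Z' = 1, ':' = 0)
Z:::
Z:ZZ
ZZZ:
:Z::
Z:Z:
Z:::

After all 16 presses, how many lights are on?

step 0: Z:::
Z:ZZ
ZZZ:
:Z::
Z:Z:
Z:::
step 1: Z:::
Z:ZZ
ZZZ:
:Z::
Z:ZZ
Z:ZZ
step 2: Z:::
Z:ZZ
ZZZ:
:Z::
::ZZ
:ZZZ
step 3: Z:::
Z:ZZ
ZZZ:
:Z::
::Z:
:Z::
step 4: Z:::
Z:ZZ
ZZZ:
:Z::
::::
::ZZ
step 5: Z:::
Z:ZZ
ZZZ:
:Z::
::Z:
:Z::
step 6: Z:::
Z:ZZ
ZZ::
::ZZ
::::
:Z::
step 7: Z:::
Z:ZZ
Z:::
ZZ:Z
:Z::
:Z::
step 8: Z:::
Z:ZZ
Z:Z:
Z:Z:
:ZZ:
:Z::
step 9: Z:::
Z:ZZ
Z:ZZ
Z::Z
:ZZZ
:Z::
step 10: Z:::
Z:ZZ
Z:ZZ
Z:ZZ
::::
:ZZ:
step 11: Z:::
Z:ZZ
Z:ZZ
Z:ZZ
::Z:
:::Z
step 12: ZZZZ
Z::Z
Z:ZZ
Z:ZZ
::Z:
:::Z
step 13: ZZZZ
Z::Z
Z:ZZ
Z:ZZ
::::
:ZZ:
step 14: ZZ:Z
ZZZ:
Z::Z
Z:ZZ
::::
:ZZ:
step 15: ZZ:Z
ZZZ:
Z::Z
Z::Z
:ZZZ
:Z::
step 16: :::Z
:ZZ:
Z::Z
Z::Z
:ZZZ
:Z::

11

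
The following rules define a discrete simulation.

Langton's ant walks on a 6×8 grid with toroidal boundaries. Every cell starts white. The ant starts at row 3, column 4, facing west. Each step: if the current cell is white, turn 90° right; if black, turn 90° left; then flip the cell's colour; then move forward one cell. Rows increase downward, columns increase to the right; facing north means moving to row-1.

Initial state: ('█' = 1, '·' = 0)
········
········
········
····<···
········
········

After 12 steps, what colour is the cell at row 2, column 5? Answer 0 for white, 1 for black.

1

step 0: ········
········
········
····<···
········
········
step 1: ········
········
····^···
····█···
········
········
step 2: ········
········
····█>··
····█···
········
········
step 3: ········
········
····██··
····█v··
········
········
step 4: ········
········
····██··
····<█··
········
········
step 5: ········
········
····██··
·····█··
····v···
········
step 6: ········
········
····██··
·····█··
···<█···
········
step 7: ········
········
····██··
···^·█··
···██···
········
step 8: ········
········
····██··
···█>█··
···██···
········
step 9: ········
········
····██··
···███··
···█v···
········
step 10: ········
········
····██··
···███··
···█·>··
········
step 11: ········
········
····██··
···███··
···█·█··
·····v··
step 12: ········
········
····██··
···███··
···█·█··
····<█··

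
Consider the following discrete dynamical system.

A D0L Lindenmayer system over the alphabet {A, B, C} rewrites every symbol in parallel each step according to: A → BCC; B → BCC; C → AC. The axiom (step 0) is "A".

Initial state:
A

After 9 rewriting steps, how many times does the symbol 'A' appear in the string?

816

k=0  A
k=1  BCC
k=2  BCCACAC
k=3  BCCACACBCCACBCCAC
k=4  BCCACACBCCACBCCACBCCACACBCCACBCCACACBCCAC
k=5  BCCACACBCCACBCCACBCCACACBCCACBCCACACBCCACBCCACACBCCACBCCACBCCACACBCCACBCCACACBCCACBCCACBCCACACBCCAC
k=6  BCCACACBCCACBCCACBCCACACBCCACBCCACACBCCACBCCACACBCCACBCCAC…BCCACBCCACACBCCACBCCACACBCCACBCCACACBCCACBCCACBCCACACBCCAC  (len 239)
k=7  BCCACACBCCACBCCACBCCACACBCCACBCCACACBCCACBCCACACBCCACBCCAC…BCCACBCCACACBCCACBCCACACBCCACBCCACACBCCACBCCACBCCACACBCCAC  (len 577)
k=8  BCCACACBCCACBCCACBCCACACBCCACBCCACACBCCACBCCACACBCCACBCCAC…BCCACBCCACACBCCACBCCACACBCCACBCCACACBCCACBCCACBCCACACBCCAC  (len 1393)
k=9  BCCACACBCCACBCCACBCCACACBCCACBCCACACBCCACBCCACACBCCACBCCAC…BCCACBCCACACBCCACBCCACACBCCACBCCACACBCCACBCCACBCCACACBCCAC  (len 3363)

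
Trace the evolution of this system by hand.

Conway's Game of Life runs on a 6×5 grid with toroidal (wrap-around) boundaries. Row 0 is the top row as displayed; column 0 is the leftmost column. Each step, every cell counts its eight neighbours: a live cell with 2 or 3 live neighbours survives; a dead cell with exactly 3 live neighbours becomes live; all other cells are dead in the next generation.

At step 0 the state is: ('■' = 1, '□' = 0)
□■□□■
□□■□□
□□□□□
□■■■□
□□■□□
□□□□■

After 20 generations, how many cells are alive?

4

[0] □■□□■
□□■□□
□□□□□
□■■■□
□□■□□
□□□□■
[1] ■□□■□
□□□□□
□■□■□
□■■■□
□■■□□
■□□■□
[2] □□□□□
□□■□■
□■□■□
■□□■□
■□□□■
■□□■□
[3] □□□■■
□□■■□
■■□■□
■■■■□
■■□■□
■□□□□
[4] □□■■■
■■□□□
■□□□□
□□□■□
□□□■□
■■■■□
[5] □□□□□
■■■■□
■■□□■
□□□□■
□■□■□
■■□□□
[6] □□□□■
□□■■□
□□□□□
□■■■■
□■■□■
■■■□□
[7] ■□□□■
□□□■□
□■□□■
□■□□■
□□□□■
□□■□■
[8] ■□□□■
□□□■□
□□■■■
□□□■■
□□□□■
□□□□■
[9] ■□□■■
■□■□□
□□■□□
■□■□□
■□□□■
□□□■■
[10] ■■■□□
■□■□□
□□■■□
■□□■■
■■□□□
□□□□□
[11] ■□■□□
■□□□■
■□■□□
■□□■□
■■□□□
□□■□□
[12] ■□□■■
■□□■■
■□□■□
■□■□□
■■■□■
■□■□□
[13] □□■□□
□■■□□
■□■■□
□□■□□
□□■□■
□□■□□
[14] □□■■□
□□□□□
□□□■□
□□■□■
□■■□□
□■■□□
[15] □■■■□
□□■■□
□□□■□
□■■□□
■□□□□
□□□□□
[16] □■□■□
□■□□■
□■□■□
□■■□□
□■□□□
□■■□□
[17] □■□■□
□■□■■
□■□■□
■■□□□
■□□□□
■■□□□
[18] □■□■□
□■□■■
□■□■□
■■■□■
□□□□■
■■■□■
[19] □□□□□
□■□■■
□□□□□
□■■□■
□□□□□
□■■□■
[20] □■□□■
□□□□□
□■□□■
□□□□□
□□□□□
□□□□□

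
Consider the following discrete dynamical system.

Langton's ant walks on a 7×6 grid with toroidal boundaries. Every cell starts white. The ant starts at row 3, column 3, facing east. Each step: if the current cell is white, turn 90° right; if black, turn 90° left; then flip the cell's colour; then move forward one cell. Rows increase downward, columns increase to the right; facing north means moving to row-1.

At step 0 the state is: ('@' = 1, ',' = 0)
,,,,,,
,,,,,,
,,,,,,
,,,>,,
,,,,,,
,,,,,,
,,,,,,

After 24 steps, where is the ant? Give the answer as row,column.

[0] ,,,,,,
,,,,,,
,,,,,,
,,,>,,
,,,,,,
,,,,,,
,,,,,,
[1] ,,,,,,
,,,,,,
,,,,,,
,,,@,,
,,,v,,
,,,,,,
,,,,,,
[2] ,,,,,,
,,,,,,
,,,,,,
,,,@,,
,,<@,,
,,,,,,
,,,,,,
[3] ,,,,,,
,,,,,,
,,,,,,
,,^@,,
,,@@,,
,,,,,,
,,,,,,
[4] ,,,,,,
,,,,,,
,,,,,,
,,@>,,
,,@@,,
,,,,,,
,,,,,,
[5] ,,,,,,
,,,,,,
,,,^,,
,,@,,,
,,@@,,
,,,,,,
,,,,,,
[6] ,,,,,,
,,,,,,
,,,@>,
,,@,,,
,,@@,,
,,,,,,
,,,,,,
[7] ,,,,,,
,,,,,,
,,,@@,
,,@,v,
,,@@,,
,,,,,,
,,,,,,
[8] ,,,,,,
,,,,,,
,,,@@,
,,@<@,
,,@@,,
,,,,,,
,,,,,,
[9] ,,,,,,
,,,,,,
,,,^@,
,,@@@,
,,@@,,
,,,,,,
,,,,,,
[10] ,,,,,,
,,,,,,
,,<,@,
,,@@@,
,,@@,,
,,,,,,
,,,,,,
[11] ,,,,,,
,,^,,,
,,@,@,
,,@@@,
,,@@,,
,,,,,,
,,,,,,
[12] ,,,,,,
,,@>,,
,,@,@,
,,@@@,
,,@@,,
,,,,,,
,,,,,,
[13] ,,,,,,
,,@@,,
,,@v@,
,,@@@,
,,@@,,
,,,,,,
,,,,,,
[14] ,,,,,,
,,@@,,
,,<@@,
,,@@@,
,,@@,,
,,,,,,
,,,,,,
[15] ,,,,,,
,,@@,,
,,,@@,
,,v@@,
,,@@,,
,,,,,,
,,,,,,
[16] ,,,,,,
,,@@,,
,,,@@,
,,,>@,
,,@@,,
,,,,,,
,,,,,,
[17] ,,,,,,
,,@@,,
,,,^@,
,,,,@,
,,@@,,
,,,,,,
,,,,,,
[18] ,,,,,,
,,@@,,
,,<,@,
,,,,@,
,,@@,,
,,,,,,
,,,,,,
[19] ,,,,,,
,,^@,,
,,@,@,
,,,,@,
,,@@,,
,,,,,,
,,,,,,
[20] ,,,,,,
,<,@,,
,,@,@,
,,,,@,
,,@@,,
,,,,,,
,,,,,,
[21] ,^,,,,
,@,@,,
,,@,@,
,,,,@,
,,@@,,
,,,,,,
,,,,,,
[22] ,@>,,,
,@,@,,
,,@,@,
,,,,@,
,,@@,,
,,,,,,
,,,,,,
[23] ,@@,,,
,@v@,,
,,@,@,
,,,,@,
,,@@,,
,,,,,,
,,,,,,
[24] ,@@,,,
,<@@,,
,,@,@,
,,,,@,
,,@@,,
,,,,,,
,,,,,,

1,1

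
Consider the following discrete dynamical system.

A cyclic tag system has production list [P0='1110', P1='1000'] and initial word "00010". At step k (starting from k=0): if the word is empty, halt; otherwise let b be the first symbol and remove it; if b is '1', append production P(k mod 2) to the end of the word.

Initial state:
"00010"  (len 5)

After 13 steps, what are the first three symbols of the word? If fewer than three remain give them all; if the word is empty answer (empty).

100

0) "00010"  (len 5)
1) "0010"  (len 4)
2) "010"  (len 3)
3) "10"  (len 2)
4) "01000"  (len 5)
5) "1000"  (len 4)
6) "0001000"  (len 7)
7) "001000"  (len 6)
8) "01000"  (len 5)
9) "1000"  (len 4)
10) "0001000"  (len 7)
11) "001000"  (len 6)
12) "01000"  (len 5)
13) "1000"  (len 4)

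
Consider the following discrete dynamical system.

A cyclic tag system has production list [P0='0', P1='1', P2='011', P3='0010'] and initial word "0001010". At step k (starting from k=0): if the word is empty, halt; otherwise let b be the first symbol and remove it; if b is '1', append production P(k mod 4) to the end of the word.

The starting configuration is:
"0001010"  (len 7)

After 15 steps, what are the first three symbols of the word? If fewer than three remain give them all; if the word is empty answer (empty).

100

0) "0001010"  (len 7)
1) "001010"  (len 6)
2) "01010"  (len 5)
3) "1010"  (len 4)
4) "0100010"  (len 7)
5) "100010"  (len 6)
6) "000101"  (len 6)
7) "00101"  (len 5)
8) "0101"  (len 4)
9) "101"  (len 3)
10) "011"  (len 3)
11) "11"  (len 2)
12) "10010"  (len 5)
13) "00100"  (len 5)
14) "0100"  (len 4)
15) "100"  (len 3)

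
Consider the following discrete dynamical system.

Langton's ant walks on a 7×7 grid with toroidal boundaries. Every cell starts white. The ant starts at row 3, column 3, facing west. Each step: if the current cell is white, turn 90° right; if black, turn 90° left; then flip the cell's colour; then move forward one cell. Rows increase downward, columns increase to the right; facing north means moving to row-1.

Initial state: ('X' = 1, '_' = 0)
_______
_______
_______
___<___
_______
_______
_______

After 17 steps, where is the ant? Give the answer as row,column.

t=0: _______
_______
_______
___<___
_______
_______
_______
t=1: _______
_______
___^___
___X___
_______
_______
_______
t=2: _______
_______
___X>__
___X___
_______
_______
_______
t=3: _______
_______
___XX__
___Xv__
_______
_______
_______
t=4: _______
_______
___XX__
___<X__
_______
_______
_______
t=5: _______
_______
___XX__
____X__
___v___
_______
_______
t=6: _______
_______
___XX__
____X__
__<X___
_______
_______
t=7: _______
_______
___XX__
__^_X__
__XX___
_______
_______
t=8: _______
_______
___XX__
__X>X__
__XX___
_______
_______
t=9: _______
_______
___XX__
__XXX__
__Xv___
_______
_______
t=10: _______
_______
___XX__
__XXX__
__X_>__
_______
_______
t=11: _______
_______
___XX__
__XXX__
__X_X__
____v__
_______
t=12: _______
_______
___XX__
__XXX__
__X_X__
___<X__
_______
t=13: _______
_______
___XX__
__XXX__
__X^X__
___XX__
_______
t=14: _______
_______
___XX__
__XXX__
__XX>__
___XX__
_______
t=15: _______
_______
___XX__
__XX^__
__XX___
___XX__
_______
t=16: _______
_______
___XX__
__X<___
__XX___
___XX__
_______
t=17: _______
_______
___XX__
__X____
__Xv___
___XX__
_______

4,3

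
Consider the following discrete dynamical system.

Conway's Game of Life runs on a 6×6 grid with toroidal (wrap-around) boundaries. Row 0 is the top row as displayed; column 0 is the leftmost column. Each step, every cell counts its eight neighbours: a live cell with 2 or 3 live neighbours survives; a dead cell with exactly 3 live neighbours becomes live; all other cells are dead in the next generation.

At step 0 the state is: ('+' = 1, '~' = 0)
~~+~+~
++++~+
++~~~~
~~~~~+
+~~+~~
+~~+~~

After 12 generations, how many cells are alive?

2

0) ~~+~+~
++++~+
++~~~~
~~~~~+
+~~+~~
+~~+~~
1) ~~~~+~
~~~+++
~~~~+~
~+~~~+
+~~~++
~+++++
2) +~~~~~
~~~+~+
+~~+~~
~~~~~~
~~~~~~
~++~~~
3) +++~~~
+~~~++
~~~~+~
~~~~~~
~~~~~~
~+~~~~
4) ~~+~~~
+~~++~
~~~~+~
~~~~~~
~~~~~~
+++~~~
5) +~+~~+
~~~+++
~~~+++
~~~~~~
~+~~~~
~++~~~
6) +~+~~+
~~+~~~
~~~+~+
~~~~+~
~++~~~
~~+~~~
7) ~~++~~
++++++
~~~++~
~~+++~
~+++~~
+~++~~
8) ~~~~~~
++~~~+
+~~~~~
~+~~~~
~~~~~~
~~~~+~
9) +~~~~+
++~~~+
~~~~~+
~~~~~~
~~~~~~
~~~~~~
10) ~+~~~+
~+~~+~
~~~~~+
~~~~~~
~~~~~~
~~~~~~
11) +~~~~~
~~~~++
~~~~~~
~~~~~~
~~~~~~
~~~~~~
12) ~~~~~+
~~~~~+
~~~~~~
~~~~~~
~~~~~~
~~~~~~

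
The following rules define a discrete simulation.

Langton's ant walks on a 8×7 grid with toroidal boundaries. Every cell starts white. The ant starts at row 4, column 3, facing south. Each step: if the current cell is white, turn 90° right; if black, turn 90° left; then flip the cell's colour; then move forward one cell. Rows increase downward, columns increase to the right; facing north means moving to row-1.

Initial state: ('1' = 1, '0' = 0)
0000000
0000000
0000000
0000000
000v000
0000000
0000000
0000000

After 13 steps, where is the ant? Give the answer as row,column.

4,4

[0] 0000000
0000000
0000000
0000000
000v000
0000000
0000000
0000000
[1] 0000000
0000000
0000000
0000000
00<1000
0000000
0000000
0000000
[2] 0000000
0000000
0000000
00^0000
0011000
0000000
0000000
0000000
[3] 0000000
0000000
0000000
001>000
0011000
0000000
0000000
0000000
[4] 0000000
0000000
0000000
0011000
001v000
0000000
0000000
0000000
[5] 0000000
0000000
0000000
0011000
0010>00
0000000
0000000
0000000
[6] 0000000
0000000
0000000
0011000
0010100
0000v00
0000000
0000000
[7] 0000000
0000000
0000000
0011000
0010100
000<100
0000000
0000000
[8] 0000000
0000000
0000000
0011000
001^100
0001100
0000000
0000000
[9] 0000000
0000000
0000000
0011000
0011>00
0001100
0000000
0000000
[10] 0000000
0000000
0000000
0011^00
0011000
0001100
0000000
0000000
[11] 0000000
0000000
0000000
00111>0
0011000
0001100
0000000
0000000
[12] 0000000
0000000
0000000
0011110
00110v0
0001100
0000000
0000000
[13] 0000000
0000000
0000000
0011110
0011<10
0001100
0000000
0000000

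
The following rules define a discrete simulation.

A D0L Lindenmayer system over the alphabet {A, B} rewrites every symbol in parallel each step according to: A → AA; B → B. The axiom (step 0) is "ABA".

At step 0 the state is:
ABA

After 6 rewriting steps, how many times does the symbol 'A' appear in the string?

128

0) ABA
1) AABAA
2) AAAABAAAA
3) AAAAAAAABAAAAAAAA
4) AAAAAAAAAAAAAAAABAAAAAAAAAAAAAAAA
5) AAAAAAAAAAAAAAAAAAAAAAAAAAAAAAAABAAAAAAAAAAAAAAAAAAAAAAAAAAAAAAAA
6) AAAAAAAAAAAAAAAAAAAAAAAAAAAAAAAAAAAAAAAAAAAAAAAAAAAAAAAAAA…AAAAAAAAAAAAAAAAAAAAAAAAAAAAAAAAAAAAAAAAAAAAAAAAAAAAAAAAAA  (len 129)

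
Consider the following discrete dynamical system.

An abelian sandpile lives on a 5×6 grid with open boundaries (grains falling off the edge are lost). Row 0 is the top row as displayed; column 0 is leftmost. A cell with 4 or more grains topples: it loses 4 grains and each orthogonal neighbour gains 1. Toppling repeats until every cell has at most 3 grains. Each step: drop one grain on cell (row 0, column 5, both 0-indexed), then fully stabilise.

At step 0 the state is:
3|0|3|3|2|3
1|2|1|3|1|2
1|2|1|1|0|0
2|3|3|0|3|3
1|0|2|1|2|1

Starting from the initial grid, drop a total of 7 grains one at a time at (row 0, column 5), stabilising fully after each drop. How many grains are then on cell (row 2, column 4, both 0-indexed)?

1

0) 3|0|3|3|2|3
1|2|1|3|1|2
1|2|1|1|0|0
2|3|3|0|3|3
1|0|2|1|2|1
1) 3|0|3|3|3|0
1|2|1|3|1|3
1|2|1|1|0|0
2|3|3|0|3|3
1|0|2|1|2|1
2) 3|0|3|3|3|1
1|2|1|3|1|3
1|2|1|1|0|0
2|3|3|0|3|3
1|0|2|1|2|1
3) 3|0|3|3|3|2
1|2|1|3|1|3
1|2|1|1|0|0
2|3|3|0|3|3
1|0|2|1|2|1
4) 3|0|3|3|3|3
1|2|1|3|1|3
1|2|1|1|0|0
2|3|3|0|3|3
1|0|2|1|2|1
5) 3|1|0|2|2|2
1|2|3|1|0|1
1|2|1|2|1|1
2|3|3|0|3|3
1|0|2|1|2|1
6) 3|1|0|2|2|3
1|2|3|1|0|1
1|2|1|2|1|1
2|3|3|0|3|3
1|0|2|1|2|1
7) 3|1|0|2|3|0
1|2|3|1|0|2
1|2|1|2|1|1
2|3|3|0|3|3
1|0|2|1|2|1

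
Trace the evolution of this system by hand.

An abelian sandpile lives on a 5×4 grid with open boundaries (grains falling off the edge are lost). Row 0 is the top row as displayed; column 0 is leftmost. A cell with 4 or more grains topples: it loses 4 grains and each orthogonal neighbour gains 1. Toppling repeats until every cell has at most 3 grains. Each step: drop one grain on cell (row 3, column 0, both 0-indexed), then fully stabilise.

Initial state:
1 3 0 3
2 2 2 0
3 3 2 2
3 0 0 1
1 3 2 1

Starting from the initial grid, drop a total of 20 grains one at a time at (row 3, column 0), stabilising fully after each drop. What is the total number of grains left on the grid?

[0] 1 3 0 3
2 2 2 0
3 3 2 2
3 0 0 1
1 3 2 1
[1] 1 3 0 3
3 3 2 0
1 0 3 2
1 2 0 1
2 3 2 1
[2] 1 3 0 3
3 3 2 0
1 0 3 2
2 2 0 1
2 3 2 1
[3] 1 3 0 3
3 3 2 0
1 0 3 2
3 2 0 1
2 3 2 1
[4] 1 3 0 3
3 3 2 0
2 0 3 2
0 3 0 1
3 3 2 1
[5] 1 3 0 3
3 3 2 0
2 0 3 2
1 3 0 1
3 3 2 1
[6] 1 3 0 3
3 3 2 0
2 0 3 2
2 3 0 1
3 3 2 1
[7] 1 3 0 3
3 3 2 0
2 0 3 2
3 3 0 1
3 3 2 1
[8] 1 3 0 3
3 3 2 0
3 1 3 2
2 1 1 1
1 1 3 1
[9] 1 3 0 3
3 3 2 0
3 1 3 2
3 1 1 1
1 1 3 1
[10] 3 0 1 3
1 1 3 0
1 3 3 2
1 2 1 1
2 1 3 1
[11] 3 0 1 3
1 1 3 0
1 3 3 2
2 2 1 1
2 1 3 1
[12] 3 0 1 3
1 1 3 0
1 3 3 2
3 2 1 1
2 1 3 1
[13] 3 0 1 3
1 1 3 0
2 3 3 2
0 3 1 1
3 1 3 1
[14] 3 0 1 3
1 1 3 0
2 3 3 2
1 3 1 1
3 1 3 1
[15] 3 0 1 3
1 1 3 0
2 3 3 2
2 3 1 1
3 1 3 1
[16] 3 0 1 3
1 1 3 0
2 3 3 2
3 3 1 1
3 1 3 1
[17] 3 0 2 3
2 3 0 1
0 2 1 3
3 1 3 1
0 3 3 1
[18] 3 0 2 3
2 3 0 1
1 2 1 3
0 2 3 1
1 3 3 1
[19] 3 0 2 3
2 3 0 1
1 2 1 3
1 2 3 1
1 3 3 1
[20] 3 0 2 3
2 3 0 1
1 2 1 3
2 2 3 1
1 3 3 1

37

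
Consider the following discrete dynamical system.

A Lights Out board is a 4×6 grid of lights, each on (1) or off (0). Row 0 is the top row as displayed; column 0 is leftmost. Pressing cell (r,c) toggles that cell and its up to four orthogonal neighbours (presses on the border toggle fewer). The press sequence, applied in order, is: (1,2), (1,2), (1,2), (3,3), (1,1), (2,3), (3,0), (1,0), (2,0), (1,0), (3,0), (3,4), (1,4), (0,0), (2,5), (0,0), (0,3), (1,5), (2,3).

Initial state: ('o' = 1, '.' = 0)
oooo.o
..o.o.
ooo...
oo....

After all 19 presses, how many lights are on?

k=0  oooo.o
..o.o.
ooo...
oo....
k=1  oo.o.o
.o.oo.
oo....
oo....
k=2  oooo.o
..o.o.
ooo...
oo....
k=3  oo.o.o
.o.oo.
oo....
oo....
k=4  oo.o.o
.o.oo.
oo.o..
ooooo.
k=5  o..o.o
o.ooo.
o..o..
ooooo.
k=6  o..o.o
o.o.o.
o.o.o.
ooo.o.
k=7  o..o.o
o.o.o.
..o.o.
..o.o.
k=8  ...o.o
.oo.o.
o.o.o.
..o.o.
k=9  ...o.o
ooo.o.
.oo.o.
o.o.o.
k=10  o..o.o
..o.o.
ooo.o.
o.o.o.
k=11  o..o.o
..o.o.
.oo.o.
.oo.o.
k=12  o..o.o
..o.o.
.oo...
.ooo.o
k=13  o..ooo
..oo.o
.oo.o.
.ooo.o
k=14  .o.ooo
o.oo.o
.oo.o.
.ooo.o
k=15  .o.ooo
o.oo..
.oo..o
.ooo..
k=16  o..ooo
..oo..
.oo..o
.ooo..
k=17  o.o..o
..o...
.oo..o
.ooo..
k=18  o.o...
..o.oo
.oo...
.ooo..
k=19  o.o...
..oooo
.o.oo.
.oo...

11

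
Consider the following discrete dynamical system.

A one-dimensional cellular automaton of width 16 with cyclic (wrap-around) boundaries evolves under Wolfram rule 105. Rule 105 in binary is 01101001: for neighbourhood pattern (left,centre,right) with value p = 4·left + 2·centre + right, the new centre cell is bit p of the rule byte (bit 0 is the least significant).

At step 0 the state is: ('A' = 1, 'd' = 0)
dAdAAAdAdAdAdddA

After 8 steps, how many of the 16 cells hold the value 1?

step 0: dAdAAAdAdAdAdddA
step 1: AdAAdAAdAdAddAdd
step 2: dAAAAAAAdAdddddd
step 3: dAdddddAAddAAAAA
step 4: AddAAAdAAddAdddA
step 5: AddAdAAAAddddAdA
step 6: AdddAAddAdAAddAA
step 7: AdAdAAdddAAAddAd
step 8: dAdAAAdAdAdAdddA

8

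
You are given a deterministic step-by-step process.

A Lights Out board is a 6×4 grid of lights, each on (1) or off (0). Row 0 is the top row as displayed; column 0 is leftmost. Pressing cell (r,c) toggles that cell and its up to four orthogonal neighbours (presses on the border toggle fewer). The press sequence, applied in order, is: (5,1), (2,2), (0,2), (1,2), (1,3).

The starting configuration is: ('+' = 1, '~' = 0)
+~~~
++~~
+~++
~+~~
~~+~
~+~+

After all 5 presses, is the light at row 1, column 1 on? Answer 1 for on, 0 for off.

step 0: +~~~
++~~
+~++
~+~~
~~+~
~+~+
step 1: +~~~
++~~
+~++
~+~~
~++~
+~++
step 2: +~~~
+++~
++~~
~++~
~++~
+~++
step 3: ++++
++~~
++~~
~++~
~++~
+~++
step 4: ++~+
+~++
+++~
~++~
~++~
+~++
step 5: ++~~
+~~~
++++
~++~
~++~
+~++

0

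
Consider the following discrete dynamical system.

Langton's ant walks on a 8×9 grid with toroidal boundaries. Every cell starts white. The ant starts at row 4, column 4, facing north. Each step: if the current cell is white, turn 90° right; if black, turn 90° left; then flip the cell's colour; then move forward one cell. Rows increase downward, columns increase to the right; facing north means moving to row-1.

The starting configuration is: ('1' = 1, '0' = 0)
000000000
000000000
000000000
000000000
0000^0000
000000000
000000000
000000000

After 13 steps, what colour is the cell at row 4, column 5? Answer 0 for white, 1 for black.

1

0) 000000000
000000000
000000000
000000000
0000^0000
000000000
000000000
000000000
1) 000000000
000000000
000000000
000000000
00001>000
000000000
000000000
000000000
2) 000000000
000000000
000000000
000000000
000011000
00000v000
000000000
000000000
3) 000000000
000000000
000000000
000000000
000011000
0000<1000
000000000
000000000
4) 000000000
000000000
000000000
000000000
0000^1000
000011000
000000000
000000000
5) 000000000
000000000
000000000
000000000
000<01000
000011000
000000000
000000000
6) 000000000
000000000
000000000
000^00000
000101000
000011000
000000000
000000000
7) 000000000
000000000
000000000
0001>0000
000101000
000011000
000000000
000000000
8) 000000000
000000000
000000000
000110000
0001v1000
000011000
000000000
000000000
9) 000000000
000000000
000000000
000110000
000<11000
000011000
000000000
000000000
10) 000000000
000000000
000000000
000110000
000011000
000v11000
000000000
000000000
11) 000000000
000000000
000000000
000110000
000011000
00<111000
000000000
000000000
12) 000000000
000000000
000000000
000110000
00^011000
001111000
000000000
000000000
13) 000000000
000000000
000000000
000110000
001>11000
001111000
000000000
000000000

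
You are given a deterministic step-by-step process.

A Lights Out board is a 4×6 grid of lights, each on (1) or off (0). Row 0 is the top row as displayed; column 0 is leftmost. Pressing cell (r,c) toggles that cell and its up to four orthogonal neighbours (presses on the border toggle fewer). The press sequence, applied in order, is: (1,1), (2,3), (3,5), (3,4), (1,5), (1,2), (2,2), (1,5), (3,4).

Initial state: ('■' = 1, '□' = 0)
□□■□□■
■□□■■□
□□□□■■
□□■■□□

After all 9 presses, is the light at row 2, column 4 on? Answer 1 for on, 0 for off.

0) □□■□□■
■□□■■□
□□□□■■
□□■■□□
1) □■■□□■
□■■■■□
□■□□■■
□□■■□□
2) □■■□□■
□■■□■□
□■■■□■
□□■□□□
3) □■■□□■
□■■□■□
□■■■□□
□□■□■■
4) □■■□□■
□■■□■□
□■■■■□
□□■■□□
5) □■■□□□
□■■□□■
□■■■■■
□□■■□□
6) □■□□□□
□□□■□■
□■□■■■
□□■■□□
7) □■□□□□
□□■■□■
□□■□■■
□□□■□□
8) □■□□□■
□□■■■□
□□■□■□
□□□■□□
9) □■□□□■
□□■■■□
□□■□□□
□□□□■■

0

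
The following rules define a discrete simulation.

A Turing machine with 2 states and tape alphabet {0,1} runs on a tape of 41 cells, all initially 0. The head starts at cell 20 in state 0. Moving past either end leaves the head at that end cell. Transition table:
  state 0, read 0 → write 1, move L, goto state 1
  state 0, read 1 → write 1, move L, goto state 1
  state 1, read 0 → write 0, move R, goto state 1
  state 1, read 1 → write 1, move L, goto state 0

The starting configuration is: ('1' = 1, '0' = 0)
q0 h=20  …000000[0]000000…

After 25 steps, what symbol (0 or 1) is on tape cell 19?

1

[0] q0 h=20  …000000[0]000000…
[1] q1 h=19  …000000[0]100000…
[2] q1 h=20  …000000[1]000000…
[3] q0 h=19  …000000[0]100000…
[4] q1 h=18  …000000[0]110000…
[5] q1 h=19  …000000[1]100000…
[6] q0 h=18  …000000[0]110000…
[7] q1 h=17  …000000[0]111000…
[8] q1 h=18  …000000[1]110000…
[9] q0 h=17  …000000[0]111000…
[10] q1 h=16  …000000[0]111100…
[11] q1 h=17  …000000[1]111000…
[12] q0 h=16  …000000[0]111100…
[13] q1 h=15  …000000[0]111110…
[14] q1 h=16  …000000[1]111100…
[15] q0 h=15  …000000[0]111110…
[16] q1 h=14  …000000[0]111111…
[17] q1 h=15  …000000[1]111110…
[18] q0 h=14  …000000[0]111111…
[19] q1 h=13  …000000[0]111111…
[20] q1 h=14  …000000[1]111111…
[21] q0 h=13  …000000[0]111111…
[22] q1 h=12  …000000[0]111111…
[23] q1 h=13  …000000[1]111111…
[24] q0 h=12  …000000[0]111111…
[25] q1 h=11  …000000[0]111111…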